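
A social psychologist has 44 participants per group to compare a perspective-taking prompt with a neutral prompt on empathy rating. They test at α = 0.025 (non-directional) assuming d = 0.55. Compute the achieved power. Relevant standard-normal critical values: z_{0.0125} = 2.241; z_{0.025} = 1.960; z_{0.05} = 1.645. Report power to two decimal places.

power ≈ 0.63

For two equal groups, power = Φ(d·√(n/2) − z_{α/2}).
d·√(n/2) = 0.55 × √(44/2) = 0.55 × 4.690 = 2.580.
z_β = 2.580 − 2.241 = 0.339.
Power = Φ(0.339) = 0.633.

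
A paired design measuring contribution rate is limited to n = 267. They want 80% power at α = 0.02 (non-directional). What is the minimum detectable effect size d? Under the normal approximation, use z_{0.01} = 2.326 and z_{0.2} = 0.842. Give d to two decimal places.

d_min ≈ 0.19

For a single sample (or paired design) of n = 267: d_min = (z_{α/2} + z_β)/√n.
z-sum = 2.326 + 0.842 = 3.168.
d_min = 3.168 / √267 = 3.168 / 16.340 = 0.194.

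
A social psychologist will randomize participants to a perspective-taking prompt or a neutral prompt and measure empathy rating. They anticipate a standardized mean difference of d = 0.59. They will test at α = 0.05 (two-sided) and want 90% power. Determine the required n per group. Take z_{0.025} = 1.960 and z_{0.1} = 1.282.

n = 61 per group

For two independent groups with equal n: n = 2·((z_{α/2} + z_β) / d)².
z_{α/2} + z_β = 1.960 + 1.282 = 3.242.
n = 2 × (3.242 / 0.59)² = 2 × 5.495² = 2 × 30.19 = 60.4.
Round up to the next whole participant.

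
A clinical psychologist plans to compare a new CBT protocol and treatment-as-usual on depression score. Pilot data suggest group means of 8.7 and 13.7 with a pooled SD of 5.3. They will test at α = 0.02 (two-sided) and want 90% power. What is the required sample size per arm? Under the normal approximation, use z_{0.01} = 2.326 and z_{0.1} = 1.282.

n = 30 per group

Cohen's d = |M₁ − M₂| / SD_pooled = |8.7 − 13.7| / 5.3 = 5.0 / 5.3 = 0.943.
For two independent groups with equal n: n = 2·((z_{α/2} + z_β) / d)².
z_{α/2} + z_β = 2.326 + 1.282 = 3.608.
n = 2 × (3.608 / 0.943)² = 2 × 3.826² = 2 × 14.64 = 29.3.
Round up to the next whole participant.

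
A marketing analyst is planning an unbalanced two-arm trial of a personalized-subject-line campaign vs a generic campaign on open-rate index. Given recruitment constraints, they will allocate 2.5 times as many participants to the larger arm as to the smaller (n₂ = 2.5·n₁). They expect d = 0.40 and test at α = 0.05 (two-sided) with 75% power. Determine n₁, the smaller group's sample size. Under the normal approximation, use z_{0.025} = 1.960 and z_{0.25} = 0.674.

With allocation ratio k = n₂/n₁ = 2.5, Var(x̄₁−x̄₂) = σ²(1/n₁ + 1/(k·n₁)) = σ²·(k+1)/(k·n₁).
So n₁ = (1 + 1/k)·((z_{α/2} + z_β)/d)² = 1.400 × (2.634/0.40)².
n₁ = 1.400 × 43.36 = 60.7.
Round up: n₁ = 61, giving n₂ = ⌈2.5 × 61⌉ = ⌈152.5⌉ = 153.

n₁ = 61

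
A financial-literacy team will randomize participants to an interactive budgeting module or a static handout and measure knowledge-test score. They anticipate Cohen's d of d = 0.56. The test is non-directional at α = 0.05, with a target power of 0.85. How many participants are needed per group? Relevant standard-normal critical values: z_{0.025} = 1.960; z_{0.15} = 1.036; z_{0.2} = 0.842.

n = 58 per group

For two independent groups with equal n: n = 2·((z_{α/2} + z_β) / d)².
z_{α/2} + z_β = 1.960 + 1.036 = 2.996.
n = 2 × (2.996 / 0.56)² = 2 × 5.350² = 2 × 28.62 = 57.2.
Round up to the next whole participant.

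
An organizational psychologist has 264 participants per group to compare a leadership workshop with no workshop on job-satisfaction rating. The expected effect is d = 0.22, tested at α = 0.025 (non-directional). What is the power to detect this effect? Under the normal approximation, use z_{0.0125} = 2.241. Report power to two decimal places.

power ≈ 0.61

For two equal groups, power = Φ(d·√(n/2) − z_{α/2}).
d·√(n/2) = 0.22 × √(264/2) = 0.22 × 11.489 = 2.528.
z_β = 2.528 − 2.241 = 0.287.
Power = Φ(0.287) = 0.613.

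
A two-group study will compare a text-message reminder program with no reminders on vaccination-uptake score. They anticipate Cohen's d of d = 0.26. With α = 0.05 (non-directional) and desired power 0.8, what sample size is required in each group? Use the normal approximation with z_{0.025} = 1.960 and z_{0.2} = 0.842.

n = 233 per group

For two independent groups with equal n: n = 2·((z_{α/2} + z_β) / d)².
z_{α/2} + z_β = 1.960 + 0.842 = 2.802.
n = 2 × (2.802 / 0.26)² = 2 × 10.777² = 2 × 116.14 = 232.3.
Round up to the next whole participant.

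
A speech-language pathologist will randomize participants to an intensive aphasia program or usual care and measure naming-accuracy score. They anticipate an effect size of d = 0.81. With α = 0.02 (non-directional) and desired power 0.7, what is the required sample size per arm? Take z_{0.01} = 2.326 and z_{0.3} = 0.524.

For two independent groups with equal n: n = 2·((z_{α/2} + z_β) / d)².
z_{α/2} + z_β = 2.326 + 0.524 = 2.850.
n = 2 × (2.850 / 0.81)² = 2 × 3.519² = 2 × 12.38 = 24.8.
Round up to the next whole participant.

n = 25 per group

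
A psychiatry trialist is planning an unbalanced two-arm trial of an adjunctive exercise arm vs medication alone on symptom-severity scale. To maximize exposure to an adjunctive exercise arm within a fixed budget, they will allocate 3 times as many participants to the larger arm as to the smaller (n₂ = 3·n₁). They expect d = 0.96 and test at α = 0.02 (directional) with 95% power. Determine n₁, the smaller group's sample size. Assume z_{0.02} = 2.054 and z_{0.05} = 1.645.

With allocation ratio k = n₂/n₁ = 3, Var(x̄₁−x̄₂) = σ²(1/n₁ + 1/(k·n₁)) = σ²·(k+1)/(k·n₁).
So n₁ = (1 + 1/k)·((z_{α} + z_β)/d)² = 1.333 × (3.699/0.96)².
n₁ = 1.333 × 14.85 = 19.8.
Round up: n₁ = 20, giving n₂ = 3 × 20 = 60.

n₁ = 20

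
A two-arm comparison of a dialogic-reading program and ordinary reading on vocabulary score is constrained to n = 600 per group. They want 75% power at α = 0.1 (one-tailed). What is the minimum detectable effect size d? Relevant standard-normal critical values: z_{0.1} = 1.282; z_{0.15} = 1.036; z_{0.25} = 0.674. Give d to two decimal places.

d_min ≈ 0.11

For two independent groups of n = 600 each: d_min = (z_{α} + z_β)·√(2/n).
z-sum = 1.282 + 0.674 = 1.956.
d_min = 1.956 × √(2/600) = 1.956 × 0.0577 = 0.113.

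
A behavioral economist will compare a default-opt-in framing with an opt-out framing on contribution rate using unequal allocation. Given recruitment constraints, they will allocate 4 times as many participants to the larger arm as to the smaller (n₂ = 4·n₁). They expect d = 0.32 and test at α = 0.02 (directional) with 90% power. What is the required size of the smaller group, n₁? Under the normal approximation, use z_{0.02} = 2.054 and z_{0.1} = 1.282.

n₁ = 136

With allocation ratio k = n₂/n₁ = 4, Var(x̄₁−x̄₂) = σ²(1/n₁ + 1/(k·n₁)) = σ²·(k+1)/(k·n₁).
So n₁ = (1 + 1/k)·((z_{α} + z_β)/d)² = 1.250 × (3.336/0.32)².
n₁ = 1.250 × 108.68 = 135.9.
Round up: n₁ = 136, giving n₂ = 4 × 136 = 544.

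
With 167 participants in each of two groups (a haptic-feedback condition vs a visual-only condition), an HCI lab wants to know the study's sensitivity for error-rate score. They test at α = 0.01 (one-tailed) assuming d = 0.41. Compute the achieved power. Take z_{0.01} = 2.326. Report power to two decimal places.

For two equal groups, power = Φ(d·√(n/2) − z_{α}).
d·√(n/2) = 0.41 × √(167/2) = 0.41 × 9.138 = 3.747.
z_β = 3.747 − 2.326 = 1.421.
Power = Φ(1.421) = 0.922.

power ≈ 0.92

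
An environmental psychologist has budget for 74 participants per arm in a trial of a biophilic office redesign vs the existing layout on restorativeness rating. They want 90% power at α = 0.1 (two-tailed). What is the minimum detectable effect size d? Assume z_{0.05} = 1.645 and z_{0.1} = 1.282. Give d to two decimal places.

For two independent groups of n = 74 each: d_min = (z_{α/2} + z_β)·√(2/n).
z-sum = 1.645 + 1.282 = 2.927.
d_min = 2.927 × √(2/74) = 2.927 × 0.1644 = 0.481.

d_min ≈ 0.48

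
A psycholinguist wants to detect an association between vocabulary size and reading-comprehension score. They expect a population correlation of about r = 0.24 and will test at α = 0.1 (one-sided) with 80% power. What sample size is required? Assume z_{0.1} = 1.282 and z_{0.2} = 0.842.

n = 79

Fisher's z: C = ½·ln((1+r)/(1−r)) = ½·ln(1.6316) = 0.2448.
n = ((z_{α} + z_β)/C)² + 3.
(1.282 + 0.842) / 0.2448 = 2.124 / 0.2448 = 8.676.
n = 8.676² + 3 = 75.28 + 3 = 78.3.
Round up.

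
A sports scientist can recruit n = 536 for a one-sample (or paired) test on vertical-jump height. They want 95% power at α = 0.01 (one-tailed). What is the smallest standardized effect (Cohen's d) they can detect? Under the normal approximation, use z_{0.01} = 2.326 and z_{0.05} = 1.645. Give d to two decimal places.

d_min ≈ 0.17

For a single sample (or paired design) of n = 536: d_min = (z_{α} + z_β)/√n.
z-sum = 2.326 + 1.645 = 3.971.
d_min = 3.971 / √536 = 3.971 / 23.152 = 0.172.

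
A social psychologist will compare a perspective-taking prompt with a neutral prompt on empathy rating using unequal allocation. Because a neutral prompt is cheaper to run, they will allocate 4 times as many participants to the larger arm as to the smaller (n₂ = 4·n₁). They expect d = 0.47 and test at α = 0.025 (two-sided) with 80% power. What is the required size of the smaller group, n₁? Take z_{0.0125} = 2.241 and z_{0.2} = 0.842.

With allocation ratio k = n₂/n₁ = 4, Var(x̄₁−x̄₂) = σ²(1/n₁ + 1/(k·n₁)) = σ²·(k+1)/(k·n₁).
So n₁ = (1 + 1/k)·((z_{α/2} + z_β)/d)² = 1.250 × (3.083/0.47)².
n₁ = 1.250 × 43.03 = 53.8.
Round up: n₁ = 54, giving n₂ = 4 × 54 = 216.

n₁ = 54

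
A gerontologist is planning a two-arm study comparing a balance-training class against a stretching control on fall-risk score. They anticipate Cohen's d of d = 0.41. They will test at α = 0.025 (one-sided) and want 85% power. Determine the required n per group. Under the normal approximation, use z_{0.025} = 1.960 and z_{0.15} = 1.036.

n = 107 per group

For two independent groups with equal n: n = 2·((z_{α} + z_β) / d)².
z_{α} + z_β = 1.960 + 1.036 = 2.996.
n = 2 × (2.996 / 0.41)² = 2 × 7.307² = 2 × 53.40 = 106.8.
Round up to the next whole participant.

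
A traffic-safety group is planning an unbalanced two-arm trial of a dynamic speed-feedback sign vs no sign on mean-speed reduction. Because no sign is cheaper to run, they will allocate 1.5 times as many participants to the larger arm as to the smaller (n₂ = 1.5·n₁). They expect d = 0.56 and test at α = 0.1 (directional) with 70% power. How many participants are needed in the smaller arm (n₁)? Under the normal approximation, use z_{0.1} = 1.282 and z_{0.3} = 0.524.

With allocation ratio k = n₂/n₁ = 1.5, Var(x̄₁−x̄₂) = σ²(1/n₁ + 1/(k·n₁)) = σ²·(k+1)/(k·n₁).
So n₁ = (1 + 1/k)·((z_{α} + z_β)/d)² = 1.667 × (1.806/0.56)².
n₁ = 1.667 × 10.40 = 17.3.
Round up: n₁ = 18, giving n₂ = 1.5 × 18 = 27.

n₁ = 18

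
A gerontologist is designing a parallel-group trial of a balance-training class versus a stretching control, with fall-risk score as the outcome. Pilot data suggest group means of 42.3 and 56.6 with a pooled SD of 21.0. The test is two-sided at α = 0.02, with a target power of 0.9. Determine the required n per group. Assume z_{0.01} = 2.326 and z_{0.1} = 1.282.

Cohen's d = |M₁ − M₂| / SD_pooled = |42.3 − 56.6| / 21.0 = 14.3 / 21.0 = 0.681.
For two independent groups with equal n: n = 2·((z_{α/2} + z_β) / d)².
z_{α/2} + z_β = 2.326 + 1.282 = 3.608.
n = 2 × (3.608 / 0.681)² = 2 × 5.298² = 2 × 28.07 = 56.1.
Round up to the next whole participant.

n = 57 per group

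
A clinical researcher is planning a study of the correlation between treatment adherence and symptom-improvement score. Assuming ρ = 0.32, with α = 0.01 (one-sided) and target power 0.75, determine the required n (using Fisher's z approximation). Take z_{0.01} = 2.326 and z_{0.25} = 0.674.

Fisher's z: C = ½·ln((1+r)/(1−r)) = ½·ln(1.9412) = 0.3316.
n = ((z_{α} + z_β)/C)² + 3.
(2.326 + 0.674) / 0.3316 = 3.000 / 0.3316 = 9.047.
n = 9.047² + 3 = 81.85 + 3 = 84.8.
Round up.

n = 85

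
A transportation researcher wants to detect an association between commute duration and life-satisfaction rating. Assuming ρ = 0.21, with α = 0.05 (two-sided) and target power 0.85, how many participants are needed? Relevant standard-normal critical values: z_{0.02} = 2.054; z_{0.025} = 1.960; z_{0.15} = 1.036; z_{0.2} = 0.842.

Fisher's z: C = ½·ln((1+r)/(1−r)) = ½·ln(1.5316) = 0.2132.
n = ((z_{α/2} + z_β)/C)² + 3.
(1.960 + 1.036) / 0.2132 = 2.996 / 0.2132 = 14.053.
n = 14.053² + 3 = 197.47 + 3 = 200.5.
Round up.

n = 201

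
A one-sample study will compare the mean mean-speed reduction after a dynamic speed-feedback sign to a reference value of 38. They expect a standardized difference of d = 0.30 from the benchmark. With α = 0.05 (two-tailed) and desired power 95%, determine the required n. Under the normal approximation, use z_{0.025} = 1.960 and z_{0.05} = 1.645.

n = 145

For a one-sample test: n = ((z_{α/2} + z_β) / d)².
z_{α/2} + z_β = 1.960 + 1.645 = 3.605.
n = (3.605 / 0.30)² = 12.017² = 144.40.
Round up.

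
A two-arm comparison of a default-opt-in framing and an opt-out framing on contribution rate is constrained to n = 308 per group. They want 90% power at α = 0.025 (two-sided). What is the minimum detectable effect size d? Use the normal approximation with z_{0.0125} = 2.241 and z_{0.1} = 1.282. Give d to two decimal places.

For two independent groups of n = 308 each: d_min = (z_{α/2} + z_β)·√(2/n).
z-sum = 2.241 + 1.282 = 3.523.
d_min = 3.523 × √(2/308) = 3.523 × 0.0806 = 0.284.

d_min ≈ 0.28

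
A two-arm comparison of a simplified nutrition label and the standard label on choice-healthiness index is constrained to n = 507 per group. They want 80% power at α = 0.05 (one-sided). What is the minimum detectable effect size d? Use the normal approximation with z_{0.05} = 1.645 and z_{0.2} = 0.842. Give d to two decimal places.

For two independent groups of n = 507 each: d_min = (z_{α} + z_β)·√(2/n).
z-sum = 1.645 + 0.842 = 2.487.
d_min = 2.487 × √(2/507) = 2.487 × 0.0628 = 0.156.

d_min ≈ 0.16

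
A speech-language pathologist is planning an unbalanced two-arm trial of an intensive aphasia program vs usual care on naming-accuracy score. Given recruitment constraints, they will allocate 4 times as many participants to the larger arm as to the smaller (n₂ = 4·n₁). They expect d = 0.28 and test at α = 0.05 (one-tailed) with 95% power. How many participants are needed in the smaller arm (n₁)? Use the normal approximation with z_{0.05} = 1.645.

n₁ = 173

With allocation ratio k = n₂/n₁ = 4, Var(x̄₁−x̄₂) = σ²(1/n₁ + 1/(k·n₁)) = σ²·(k+1)/(k·n₁).
So n₁ = (1 + 1/k)·((z_{α} + z_β)/d)² = 1.250 × (3.290/0.28)².
n₁ = 1.250 × 138.06 = 172.6.
Round up: n₁ = 173, giving n₂ = 4 × 173 = 692.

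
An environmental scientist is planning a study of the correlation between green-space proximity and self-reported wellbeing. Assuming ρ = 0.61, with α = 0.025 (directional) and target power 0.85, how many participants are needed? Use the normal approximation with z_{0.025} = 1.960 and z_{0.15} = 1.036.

n = 21

Fisher's z: C = ½·ln((1+r)/(1−r)) = ½·ln(4.1282) = 0.7089.
n = ((z_{α} + z_β)/C)² + 3.
(1.960 + 1.036) / 0.7089 = 2.996 / 0.7089 = 4.226.
n = 4.226² + 3 = 17.86 + 3 = 20.9.
Round up.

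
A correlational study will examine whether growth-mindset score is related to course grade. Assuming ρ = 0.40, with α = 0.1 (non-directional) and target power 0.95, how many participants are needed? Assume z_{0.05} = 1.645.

Fisher's z: C = ½·ln((1+r)/(1−r)) = ½·ln(2.3333) = 0.4236.
n = ((z_{α/2} + z_β)/C)² + 3.
(1.645 + 1.645) / 0.4236 = 3.290 / 0.4236 = 7.767.
n = 7.767² + 3 = 60.32 + 3 = 63.3.
Round up.

n = 64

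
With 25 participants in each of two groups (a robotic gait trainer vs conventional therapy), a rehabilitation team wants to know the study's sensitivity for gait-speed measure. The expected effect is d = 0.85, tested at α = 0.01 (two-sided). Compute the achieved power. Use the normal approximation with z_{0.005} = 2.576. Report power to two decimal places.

For two equal groups, power = Φ(d·√(n/2) − z_{α/2}).
d·√(n/2) = 0.85 × √(25/2) = 0.85 × 3.536 = 3.005.
z_β = 3.005 − 2.576 = 0.429.
Power = Φ(0.429) = 0.666.

power ≈ 0.67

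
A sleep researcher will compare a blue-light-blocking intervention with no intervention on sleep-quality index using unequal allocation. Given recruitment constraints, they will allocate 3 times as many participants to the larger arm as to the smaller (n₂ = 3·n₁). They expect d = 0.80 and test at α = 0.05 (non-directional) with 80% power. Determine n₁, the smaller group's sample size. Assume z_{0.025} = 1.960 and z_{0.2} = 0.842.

With allocation ratio k = n₂/n₁ = 3, Var(x̄₁−x̄₂) = σ²(1/n₁ + 1/(k·n₁)) = σ²·(k+1)/(k·n₁).
So n₁ = (1 + 1/k)·((z_{α/2} + z_β)/d)² = 1.333 × (2.802/0.80)².
n₁ = 1.333 × 12.27 = 16.4.
Round up: n₁ = 17, giving n₂ = 3 × 17 = 51.

n₁ = 17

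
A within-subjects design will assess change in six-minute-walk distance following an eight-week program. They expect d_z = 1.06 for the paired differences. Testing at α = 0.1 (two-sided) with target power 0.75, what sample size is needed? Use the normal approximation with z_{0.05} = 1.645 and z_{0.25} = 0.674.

For a paired (one-sample on differences) test: n = ((z_{α/2} + z_β) / d)².
z_{α/2} + z_β = 1.645 + 0.674 = 2.319.
n = (2.319 / 1.06)² = 2.188² = 4.79.
Round up.

n = 5 pairs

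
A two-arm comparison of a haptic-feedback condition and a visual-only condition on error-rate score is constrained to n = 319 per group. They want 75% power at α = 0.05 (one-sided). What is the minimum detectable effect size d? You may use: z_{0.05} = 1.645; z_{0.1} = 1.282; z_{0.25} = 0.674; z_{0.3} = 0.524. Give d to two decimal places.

d_min ≈ 0.18

For two independent groups of n = 319 each: d_min = (z_{α} + z_β)·√(2/n).
z-sum = 1.645 + 0.674 = 2.319.
d_min = 2.319 × √(2/319) = 2.319 × 0.0792 = 0.184.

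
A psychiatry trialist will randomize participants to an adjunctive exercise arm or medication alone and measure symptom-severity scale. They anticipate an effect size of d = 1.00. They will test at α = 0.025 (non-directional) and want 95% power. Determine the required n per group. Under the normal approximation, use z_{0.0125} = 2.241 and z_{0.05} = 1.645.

For two independent groups with equal n: n = 2·((z_{α/2} + z_β) / d)².
z_{α/2} + z_β = 2.241 + 1.645 = 3.886.
n = 2 × (3.886 / 1.00)² = 2 × 3.886² = 2 × 15.10 = 30.2.
Round up to the next whole participant.

n = 31 per group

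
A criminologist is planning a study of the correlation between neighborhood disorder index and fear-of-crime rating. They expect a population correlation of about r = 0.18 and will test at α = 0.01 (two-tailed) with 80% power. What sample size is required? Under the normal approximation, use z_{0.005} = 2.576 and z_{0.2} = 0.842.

Fisher's z: C = ½·ln((1+r)/(1−r)) = ½·ln(1.4390) = 0.1820.
n = ((z_{α/2} + z_β)/C)² + 3.
(2.576 + 0.842) / 0.1820 = 3.418 / 0.1820 = 18.780.
n = 18.780² + 3 = 352.70 + 3 = 355.7.
Round up.

n = 356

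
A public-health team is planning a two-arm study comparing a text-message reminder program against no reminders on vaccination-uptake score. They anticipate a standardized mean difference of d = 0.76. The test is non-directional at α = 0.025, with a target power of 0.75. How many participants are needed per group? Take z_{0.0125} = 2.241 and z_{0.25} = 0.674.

For two independent groups with equal n: n = 2·((z_{α/2} + z_β) / d)².
z_{α/2} + z_β = 2.241 + 0.674 = 2.915.
n = 2 × (2.915 / 0.76)² = 2 × 3.836² = 2 × 14.71 = 29.4.
Round up to the next whole participant.

n = 30 per group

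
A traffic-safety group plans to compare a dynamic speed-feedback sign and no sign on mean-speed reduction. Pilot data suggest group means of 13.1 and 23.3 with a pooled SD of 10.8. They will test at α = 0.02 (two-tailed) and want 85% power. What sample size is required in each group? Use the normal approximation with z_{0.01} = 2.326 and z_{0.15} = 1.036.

Cohen's d = |M₁ − M₂| / SD_pooled = |13.1 − 23.3| / 10.8 = 10.2 / 10.8 = 0.944.
For two independent groups with equal n: n = 2·((z_{α/2} + z_β) / d)².
z_{α/2} + z_β = 2.326 + 1.036 = 3.362.
n = 2 × (3.362 / 0.944)² = 2 × 3.561² = 2 × 12.68 = 25.4.
Round up to the next whole participant.

n = 26 per group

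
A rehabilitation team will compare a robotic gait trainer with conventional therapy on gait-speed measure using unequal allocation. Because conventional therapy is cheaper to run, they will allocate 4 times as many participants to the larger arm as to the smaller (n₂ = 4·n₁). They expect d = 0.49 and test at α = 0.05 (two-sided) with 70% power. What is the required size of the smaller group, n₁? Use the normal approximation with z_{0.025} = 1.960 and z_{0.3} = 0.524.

n₁ = 33

With allocation ratio k = n₂/n₁ = 4, Var(x̄₁−x̄₂) = σ²(1/n₁ + 1/(k·n₁)) = σ²·(k+1)/(k·n₁).
So n₁ = (1 + 1/k)·((z_{α/2} + z_β)/d)² = 1.250 × (2.484/0.49)².
n₁ = 1.250 × 25.70 = 32.1.
Round up: n₁ = 33, giving n₂ = 4 × 33 = 132.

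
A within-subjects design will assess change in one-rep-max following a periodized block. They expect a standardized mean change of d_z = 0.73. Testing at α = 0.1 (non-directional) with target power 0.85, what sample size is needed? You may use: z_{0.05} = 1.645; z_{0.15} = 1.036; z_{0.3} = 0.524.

For a paired (one-sample on differences) test: n = ((z_{α/2} + z_β) / d)².
z_{α/2} + z_β = 1.645 + 1.036 = 2.681.
n = (2.681 / 0.73)² = 3.673² = 13.49.
Round up.

n = 14 pairs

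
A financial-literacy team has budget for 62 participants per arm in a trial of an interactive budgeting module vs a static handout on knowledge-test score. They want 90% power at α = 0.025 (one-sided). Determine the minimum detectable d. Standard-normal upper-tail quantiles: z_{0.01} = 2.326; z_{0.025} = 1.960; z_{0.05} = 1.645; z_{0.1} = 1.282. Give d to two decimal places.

For two independent groups of n = 62 each: d_min = (z_{α} + z_β)·√(2/n).
z-sum = 1.960 + 1.282 = 3.242.
d_min = 3.242 × √(2/62) = 3.242 × 0.1796 = 0.582.

d_min ≈ 0.58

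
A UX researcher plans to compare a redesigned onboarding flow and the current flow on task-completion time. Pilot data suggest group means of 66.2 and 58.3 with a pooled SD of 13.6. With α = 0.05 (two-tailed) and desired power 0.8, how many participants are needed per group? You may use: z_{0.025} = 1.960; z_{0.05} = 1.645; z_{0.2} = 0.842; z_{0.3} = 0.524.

Cohen's d = |M₁ − M₂| / SD_pooled = |66.2 − 58.3| / 13.6 = 7.9 / 13.6 = 0.581.
For two independent groups with equal n: n = 2·((z_{α/2} + z_β) / d)².
z_{α/2} + z_β = 1.960 + 0.842 = 2.802.
n = 2 × (2.802 / 0.581)² = 2 × 4.823² = 2 × 23.26 = 46.5.
Round up to the next whole participant.

n = 47 per group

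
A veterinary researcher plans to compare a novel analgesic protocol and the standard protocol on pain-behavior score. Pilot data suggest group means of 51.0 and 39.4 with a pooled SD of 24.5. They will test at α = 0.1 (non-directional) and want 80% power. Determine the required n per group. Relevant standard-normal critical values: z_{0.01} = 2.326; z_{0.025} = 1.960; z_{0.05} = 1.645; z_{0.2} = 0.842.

Cohen's d = |M₁ − M₂| / SD_pooled = |51.0 − 39.4| / 24.5 = 11.6 / 24.5 = 0.473.
For two independent groups with equal n: n = 2·((z_{α/2} + z_β) / d)².
z_{α/2} + z_β = 1.645 + 0.842 = 2.487.
n = 2 × (2.487 / 0.473)² = 2 × 5.258² = 2 × 27.65 = 55.3.
Round up to the next whole participant.

n = 56 per group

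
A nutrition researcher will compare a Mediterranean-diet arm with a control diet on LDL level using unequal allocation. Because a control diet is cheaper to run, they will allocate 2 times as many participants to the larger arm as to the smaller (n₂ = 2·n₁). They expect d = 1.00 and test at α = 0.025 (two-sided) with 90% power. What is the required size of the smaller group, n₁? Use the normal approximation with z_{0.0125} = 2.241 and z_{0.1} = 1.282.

n₁ = 19

With allocation ratio k = n₂/n₁ = 2, Var(x̄₁−x̄₂) = σ²(1/n₁ + 1/(k·n₁)) = σ²·(k+1)/(k·n₁).
So n₁ = (1 + 1/k)·((z_{α/2} + z_β)/d)² = 1.500 × (3.523/1.00)².
n₁ = 1.500 × 12.41 = 18.6.
Round up: n₁ = 19, giving n₂ = 2 × 19 = 38.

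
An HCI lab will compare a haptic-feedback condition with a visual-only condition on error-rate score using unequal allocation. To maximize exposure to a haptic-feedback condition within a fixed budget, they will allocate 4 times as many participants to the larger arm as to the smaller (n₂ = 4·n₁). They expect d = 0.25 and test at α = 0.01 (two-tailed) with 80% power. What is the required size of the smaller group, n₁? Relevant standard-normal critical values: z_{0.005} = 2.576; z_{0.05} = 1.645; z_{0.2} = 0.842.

With allocation ratio k = n₂/n₁ = 4, Var(x̄₁−x̄₂) = σ²(1/n₁ + 1/(k·n₁)) = σ²·(k+1)/(k·n₁).
So n₁ = (1 + 1/k)·((z_{α/2} + z_β)/d)² = 1.250 × (3.418/0.25)².
n₁ = 1.250 × 186.92 = 233.7.
Round up: n₁ = 234, giving n₂ = 4 × 234 = 936.

n₁ = 234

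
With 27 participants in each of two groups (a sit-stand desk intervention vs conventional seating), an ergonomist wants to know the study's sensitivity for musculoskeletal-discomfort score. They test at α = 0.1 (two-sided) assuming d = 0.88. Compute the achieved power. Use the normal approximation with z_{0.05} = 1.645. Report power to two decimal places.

power ≈ 0.94

For two equal groups, power = Φ(d·√(n/2) − z_{α/2}).
d·√(n/2) = 0.88 × √(27/2) = 0.88 × 3.674 = 3.233.
z_β = 3.233 − 1.645 = 1.588.
Power = Φ(1.588) = 0.944.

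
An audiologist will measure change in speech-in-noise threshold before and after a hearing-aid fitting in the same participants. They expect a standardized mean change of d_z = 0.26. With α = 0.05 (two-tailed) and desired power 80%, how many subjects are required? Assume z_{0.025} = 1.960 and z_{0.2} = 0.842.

n = 117 pairs

For a paired (one-sample on differences) test: n = ((z_{α/2} + z_β) / d)².
z_{α/2} + z_β = 1.960 + 0.842 = 2.802.
n = (2.802 / 0.26)² = 10.777² = 116.14.
Round up.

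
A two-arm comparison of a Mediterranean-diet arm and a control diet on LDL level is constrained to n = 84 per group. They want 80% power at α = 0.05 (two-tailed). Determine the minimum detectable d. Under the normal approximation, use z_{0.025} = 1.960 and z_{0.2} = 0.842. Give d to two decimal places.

For two independent groups of n = 84 each: d_min = (z_{α/2} + z_β)·√(2/n).
z-sum = 1.960 + 0.842 = 2.802.
d_min = 2.802 × √(2/84) = 2.802 × 0.1543 = 0.432.

d_min ≈ 0.43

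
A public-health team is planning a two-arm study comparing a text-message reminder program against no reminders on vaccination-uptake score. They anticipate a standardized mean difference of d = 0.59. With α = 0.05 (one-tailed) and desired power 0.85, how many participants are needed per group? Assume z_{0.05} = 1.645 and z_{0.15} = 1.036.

n = 42 per group

For two independent groups with equal n: n = 2·((z_{α} + z_β) / d)².
z_{α} + z_β = 1.645 + 1.036 = 2.681.
n = 2 × (2.681 / 0.59)² = 2 × 4.544² = 2 × 20.65 = 41.3.
Round up to the next whole participant.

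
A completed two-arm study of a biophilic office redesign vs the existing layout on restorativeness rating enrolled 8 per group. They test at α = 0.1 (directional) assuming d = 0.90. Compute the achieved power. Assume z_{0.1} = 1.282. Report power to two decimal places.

For two equal groups, power = Φ(d·√(n/2) − z_{α}).
d·√(n/2) = 0.90 × √(8/2) = 0.90 × 2.000 = 1.800.
z_β = 1.800 − 1.282 = 0.518.
Power = Φ(0.518) = 0.698.

power ≈ 0.70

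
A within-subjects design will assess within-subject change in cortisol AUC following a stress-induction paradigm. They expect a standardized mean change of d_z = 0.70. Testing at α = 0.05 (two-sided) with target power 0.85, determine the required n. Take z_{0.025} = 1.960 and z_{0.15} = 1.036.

For a paired (one-sample on differences) test: n = ((z_{α/2} + z_β) / d)².
z_{α/2} + z_β = 1.960 + 1.036 = 2.996.
n = (2.996 / 0.70)² = 4.280² = 18.32.
Round up.

n = 19 pairs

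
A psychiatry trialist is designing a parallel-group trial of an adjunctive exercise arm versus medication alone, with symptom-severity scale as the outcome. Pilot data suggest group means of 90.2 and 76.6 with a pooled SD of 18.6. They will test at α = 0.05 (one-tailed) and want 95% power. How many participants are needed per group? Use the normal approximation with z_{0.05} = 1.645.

Cohen's d = |M₁ − M₂| / SD_pooled = |90.2 − 76.6| / 18.6 = 13.6 / 18.6 = 0.731.
For two independent groups with equal n: n = 2·((z_{α} + z_β) / d)².
z_{α} + z_β = 1.645 + 1.645 = 3.290.
n = 2 × (3.290 / 0.731)² = 2 × 4.501² = 2 × 20.26 = 40.5.
Round up to the next whole participant.

n = 41 per group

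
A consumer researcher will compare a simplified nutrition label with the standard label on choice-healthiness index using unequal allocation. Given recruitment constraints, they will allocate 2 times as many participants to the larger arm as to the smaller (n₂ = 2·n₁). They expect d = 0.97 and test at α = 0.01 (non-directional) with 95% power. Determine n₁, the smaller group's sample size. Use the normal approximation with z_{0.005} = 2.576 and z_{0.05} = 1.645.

n₁ = 29

With allocation ratio k = n₂/n₁ = 2, Var(x̄₁−x̄₂) = σ²(1/n₁ + 1/(k·n₁)) = σ²·(k+1)/(k·n₁).
So n₁ = (1 + 1/k)·((z_{α/2} + z_β)/d)² = 1.500 × (4.221/0.97)².
n₁ = 1.500 × 18.94 = 28.4.
Round up: n₁ = 29, giving n₂ = 2 × 29 = 58.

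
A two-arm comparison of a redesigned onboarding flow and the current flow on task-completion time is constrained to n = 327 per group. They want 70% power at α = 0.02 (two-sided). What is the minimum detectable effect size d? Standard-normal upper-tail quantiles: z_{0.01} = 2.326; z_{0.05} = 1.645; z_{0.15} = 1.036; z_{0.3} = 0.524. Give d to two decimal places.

d_min ≈ 0.22

For two independent groups of n = 327 each: d_min = (z_{α/2} + z_β)·√(2/n).
z-sum = 2.326 + 0.524 = 2.850.
d_min = 2.850 × √(2/327) = 2.850 × 0.0782 = 0.223.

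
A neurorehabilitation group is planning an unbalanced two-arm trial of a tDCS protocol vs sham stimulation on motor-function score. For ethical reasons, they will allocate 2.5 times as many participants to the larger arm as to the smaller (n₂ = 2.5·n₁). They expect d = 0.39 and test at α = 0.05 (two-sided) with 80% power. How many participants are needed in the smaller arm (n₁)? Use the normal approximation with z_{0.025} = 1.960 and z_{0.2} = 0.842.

n₁ = 73

With allocation ratio k = n₂/n₁ = 2.5, Var(x̄₁−x̄₂) = σ²(1/n₁ + 1/(k·n₁)) = σ²·(k+1)/(k·n₁).
So n₁ = (1 + 1/k)·((z_{α/2} + z_β)/d)² = 1.400 × (2.802/0.39)².
n₁ = 1.400 × 51.62 = 72.3.
Round up: n₁ = 73, giving n₂ = ⌈2.5 × 73⌉ = ⌈182.5⌉ = 183.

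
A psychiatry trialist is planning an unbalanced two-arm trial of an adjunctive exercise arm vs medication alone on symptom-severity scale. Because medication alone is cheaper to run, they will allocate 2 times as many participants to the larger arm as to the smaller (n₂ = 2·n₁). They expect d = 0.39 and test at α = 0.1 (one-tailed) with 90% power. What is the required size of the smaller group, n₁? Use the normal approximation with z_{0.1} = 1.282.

With allocation ratio k = n₂/n₁ = 2, Var(x̄₁−x̄₂) = σ²(1/n₁ + 1/(k·n₁)) = σ²·(k+1)/(k·n₁).
So n₁ = (1 + 1/k)·((z_{α} + z_β)/d)² = 1.500 × (2.564/0.39)².
n₁ = 1.500 × 43.22 = 64.8.
Round up: n₁ = 65, giving n₂ = 2 × 65 = 130.

n₁ = 65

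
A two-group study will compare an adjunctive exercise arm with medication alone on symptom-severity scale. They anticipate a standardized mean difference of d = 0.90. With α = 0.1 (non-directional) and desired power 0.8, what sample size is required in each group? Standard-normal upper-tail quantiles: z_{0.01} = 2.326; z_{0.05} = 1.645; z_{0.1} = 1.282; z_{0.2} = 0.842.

n = 16 per group

For two independent groups with equal n: n = 2·((z_{α/2} + z_β) / d)².
z_{α/2} + z_β = 1.645 + 0.842 = 2.487.
n = 2 × (2.487 / 0.90)² = 2 × 2.763² = 2 × 7.64 = 15.3.
Round up to the next whole participant.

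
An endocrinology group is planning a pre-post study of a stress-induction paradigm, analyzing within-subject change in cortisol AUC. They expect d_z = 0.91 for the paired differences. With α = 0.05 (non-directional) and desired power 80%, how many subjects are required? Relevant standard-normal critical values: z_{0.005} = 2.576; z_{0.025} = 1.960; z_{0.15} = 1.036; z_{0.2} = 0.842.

For a paired (one-sample on differences) test: n = ((z_{α/2} + z_β) / d)².
z_{α/2} + z_β = 1.960 + 0.842 = 2.802.
n = (2.802 / 0.91)² = 3.079² = 9.48.
Round up.

n = 10 pairs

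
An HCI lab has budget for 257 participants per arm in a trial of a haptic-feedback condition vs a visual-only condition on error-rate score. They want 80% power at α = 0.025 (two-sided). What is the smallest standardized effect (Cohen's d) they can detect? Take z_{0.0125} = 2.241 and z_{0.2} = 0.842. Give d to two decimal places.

For two independent groups of n = 257 each: d_min = (z_{α/2} + z_β)·√(2/n).
z-sum = 2.241 + 0.842 = 3.083.
d_min = 3.083 × √(2/257) = 3.083 × 0.0882 = 0.272.

d_min ≈ 0.27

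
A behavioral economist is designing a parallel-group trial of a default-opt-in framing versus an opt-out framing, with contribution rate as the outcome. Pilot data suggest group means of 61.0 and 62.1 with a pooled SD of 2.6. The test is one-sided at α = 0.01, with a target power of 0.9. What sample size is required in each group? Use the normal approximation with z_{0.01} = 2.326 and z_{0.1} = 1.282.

n = 146 per group

Cohen's d = |M₁ − M₂| / SD_pooled = |61.0 − 62.1| / 2.6 = 1.1 / 2.6 = 0.423.
For two independent groups with equal n: n = 2·((z_{α} + z_β) / d)².
z_{α} + z_β = 2.326 + 1.282 = 3.608.
n = 2 × (3.608 / 0.423)² = 2 × 8.530² = 2 × 72.75 = 145.5.
Round up to the next whole participant.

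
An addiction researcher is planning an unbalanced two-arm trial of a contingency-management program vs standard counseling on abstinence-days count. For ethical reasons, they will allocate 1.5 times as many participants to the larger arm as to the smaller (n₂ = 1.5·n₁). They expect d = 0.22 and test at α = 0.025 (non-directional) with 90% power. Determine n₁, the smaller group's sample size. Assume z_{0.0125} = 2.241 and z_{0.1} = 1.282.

n₁ = 428

With allocation ratio k = n₂/n₁ = 1.5, Var(x̄₁−x̄₂) = σ²(1/n₁ + 1/(k·n₁)) = σ²·(k+1)/(k·n₁).
So n₁ = (1 + 1/k)·((z_{α/2} + z_β)/d)² = 1.667 × (3.523/0.22)².
n₁ = 1.667 × 256.44 = 427.4.
Round up: n₁ = 428, giving n₂ = 1.5 × 428 = 642.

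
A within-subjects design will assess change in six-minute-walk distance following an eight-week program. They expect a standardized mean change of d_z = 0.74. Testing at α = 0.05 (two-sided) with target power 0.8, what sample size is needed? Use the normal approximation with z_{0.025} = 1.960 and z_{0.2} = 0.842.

n = 15 pairs

For a paired (one-sample on differences) test: n = ((z_{α/2} + z_β) / d)².
z_{α/2} + z_β = 1.960 + 0.842 = 2.802.
n = (2.802 / 0.74)² = 3.786² = 14.34.
Round up.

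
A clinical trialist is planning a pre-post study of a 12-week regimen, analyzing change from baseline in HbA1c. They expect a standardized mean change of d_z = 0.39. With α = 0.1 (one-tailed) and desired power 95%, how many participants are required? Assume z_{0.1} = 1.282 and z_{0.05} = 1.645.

n = 57 pairs

For a paired (one-sample on differences) test: n = ((z_{α} + z_β) / d)².
z_{α} + z_β = 1.282 + 1.645 = 2.927.
n = (2.927 / 0.39)² = 7.505² = 56.33.
Round up.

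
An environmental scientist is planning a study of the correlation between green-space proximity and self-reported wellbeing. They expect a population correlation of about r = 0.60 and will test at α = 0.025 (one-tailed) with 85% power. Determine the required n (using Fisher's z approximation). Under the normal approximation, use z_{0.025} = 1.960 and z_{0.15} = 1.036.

n = 22

Fisher's z: C = ½·ln((1+r)/(1−r)) = ½·ln(4.0000) = 0.6931.
n = ((z_{α} + z_β)/C)² + 3.
(1.960 + 1.036) / 0.6931 = 2.996 / 0.6931 = 4.323.
n = 4.323² + 3 = 18.68 + 3 = 21.7.
Round up.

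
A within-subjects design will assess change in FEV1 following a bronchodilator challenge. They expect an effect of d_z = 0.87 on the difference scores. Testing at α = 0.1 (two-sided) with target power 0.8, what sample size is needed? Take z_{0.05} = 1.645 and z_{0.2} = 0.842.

For a paired (one-sample on differences) test: n = ((z_{α/2} + z_β) / d)².
z_{α/2} + z_β = 1.645 + 0.842 = 2.487.
n = (2.487 / 0.87)² = 2.859² = 8.17.
Round up.

n = 9 pairs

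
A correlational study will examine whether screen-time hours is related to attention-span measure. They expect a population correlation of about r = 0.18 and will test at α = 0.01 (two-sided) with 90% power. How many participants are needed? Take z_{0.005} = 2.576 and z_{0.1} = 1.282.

n = 453

Fisher's z: C = ½·ln((1+r)/(1−r)) = ½·ln(1.4390) = 0.1820.
n = ((z_{α/2} + z_β)/C)² + 3.
(2.576 + 1.282) / 0.1820 = 3.858 / 0.1820 = 21.198.
n = 21.198² + 3 = 449.35 + 3 = 452.3.
Round up.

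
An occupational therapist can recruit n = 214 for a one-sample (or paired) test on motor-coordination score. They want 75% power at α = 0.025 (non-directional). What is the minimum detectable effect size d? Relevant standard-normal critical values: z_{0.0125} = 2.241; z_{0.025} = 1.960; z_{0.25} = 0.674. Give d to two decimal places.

For a single sample (or paired design) of n = 214: d_min = (z_{α/2} + z_β)/√n.
z-sum = 2.241 + 0.674 = 2.915.
d_min = 2.915 / √214 = 2.915 / 14.629 = 0.199.

d_min ≈ 0.20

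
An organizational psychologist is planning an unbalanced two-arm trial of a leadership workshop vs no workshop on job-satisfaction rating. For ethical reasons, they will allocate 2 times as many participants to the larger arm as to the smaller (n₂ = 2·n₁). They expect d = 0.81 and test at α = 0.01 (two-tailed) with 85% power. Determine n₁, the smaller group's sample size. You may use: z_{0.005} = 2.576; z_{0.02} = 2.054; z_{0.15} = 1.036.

With allocation ratio k = n₂/n₁ = 2, Var(x̄₁−x̄₂) = σ²(1/n₁ + 1/(k·n₁)) = σ²·(k+1)/(k·n₁).
So n₁ = (1 + 1/k)·((z_{α/2} + z_β)/d)² = 1.500 × (3.612/0.81)².
n₁ = 1.500 × 19.88 = 29.8.
Round up: n₁ = 30, giving n₂ = 2 × 30 = 60.

n₁ = 30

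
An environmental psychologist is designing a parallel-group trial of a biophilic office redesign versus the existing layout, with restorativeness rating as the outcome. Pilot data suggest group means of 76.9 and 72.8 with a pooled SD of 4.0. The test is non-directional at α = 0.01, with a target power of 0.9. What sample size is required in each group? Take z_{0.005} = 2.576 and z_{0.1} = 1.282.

n = 29 per group

Cohen's d = |M₁ − M₂| / SD_pooled = |76.9 − 72.8| / 4.0 = 4.1 / 4.0 = 1.025.
For two independent groups with equal n: n = 2·((z_{α/2} + z_β) / d)².
z_{α/2} + z_β = 2.576 + 1.282 = 3.858.
n = 2 × (3.858 / 1.025)² = 2 × 3.764² = 2 × 14.17 = 28.3.
Round up to the next whole participant.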